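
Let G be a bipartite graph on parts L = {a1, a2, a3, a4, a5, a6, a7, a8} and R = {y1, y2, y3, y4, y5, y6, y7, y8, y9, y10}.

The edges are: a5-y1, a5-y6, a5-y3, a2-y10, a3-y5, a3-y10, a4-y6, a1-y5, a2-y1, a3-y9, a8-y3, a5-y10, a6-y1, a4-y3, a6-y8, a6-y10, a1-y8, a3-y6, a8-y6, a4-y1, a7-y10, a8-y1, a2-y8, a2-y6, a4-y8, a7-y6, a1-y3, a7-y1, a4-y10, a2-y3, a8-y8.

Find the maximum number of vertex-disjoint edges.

For example, pair a1→y5, a2→y8, a3→y9, a4→y6, a5→y3, a6→y10, a7→y1.
The set {a2, a4, a5, a6, a7, a8} has only 5 neighbours ({y1, y10, y3, y6, y8}), so by Hall's theorem at most 7 of the 8 left vertices can be matched.

7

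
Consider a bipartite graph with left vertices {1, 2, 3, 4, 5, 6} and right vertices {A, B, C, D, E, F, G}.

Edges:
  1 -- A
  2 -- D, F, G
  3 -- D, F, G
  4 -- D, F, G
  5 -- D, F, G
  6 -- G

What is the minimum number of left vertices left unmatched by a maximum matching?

One maximum matching: 1-A, 2-G, 3-D, 4-F.
The set {2, 3, 4, 5, 6} has only 3 neighbours ({D, F, G}), so by Hall's theorem at most 4 of the 6 left vertices can be matched.
That matches 4 of the 6, leaving 2 unmatched; no matching can do better.

2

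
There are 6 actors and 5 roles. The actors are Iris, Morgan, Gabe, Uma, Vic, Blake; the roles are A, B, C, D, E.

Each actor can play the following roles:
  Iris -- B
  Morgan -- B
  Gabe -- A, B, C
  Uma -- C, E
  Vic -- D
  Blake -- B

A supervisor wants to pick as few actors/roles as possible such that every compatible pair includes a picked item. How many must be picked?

4

A maximum matching has 4 edges (e.g. Iris–B, Gabe–C, Uma–E, Vic–D).
By König's theorem the minimum vertex cover has the same size. One such cover is {Gabe, Uma, Vic, B}.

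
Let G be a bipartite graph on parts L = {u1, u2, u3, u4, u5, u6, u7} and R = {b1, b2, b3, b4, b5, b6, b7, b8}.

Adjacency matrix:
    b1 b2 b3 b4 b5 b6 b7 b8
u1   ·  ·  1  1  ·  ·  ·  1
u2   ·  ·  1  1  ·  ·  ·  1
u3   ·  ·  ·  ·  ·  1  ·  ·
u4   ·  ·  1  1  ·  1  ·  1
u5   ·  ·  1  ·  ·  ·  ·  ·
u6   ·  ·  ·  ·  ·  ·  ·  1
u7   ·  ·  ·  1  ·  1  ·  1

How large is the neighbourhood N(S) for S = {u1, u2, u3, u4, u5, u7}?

The union of neighbours of {u1, u2, u3, u4, u5, u7} is {b3, b4, b6, b8}, which has 4 elements.
Since |N(S)| = 4 < |S| = 6, Hall's condition fails for this subset.

4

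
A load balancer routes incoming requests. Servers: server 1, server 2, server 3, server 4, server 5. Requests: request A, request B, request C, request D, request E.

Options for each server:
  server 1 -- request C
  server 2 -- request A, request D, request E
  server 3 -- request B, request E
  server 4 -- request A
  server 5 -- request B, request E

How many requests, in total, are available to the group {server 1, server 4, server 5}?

The union of neighbours of {server 1, server 4, server 5} is {request A, request B, request C, request E}, which has 4 elements.
Since |N(S)| = 4 ≥ |S| = 3, Hall's condition holds for this subset.

4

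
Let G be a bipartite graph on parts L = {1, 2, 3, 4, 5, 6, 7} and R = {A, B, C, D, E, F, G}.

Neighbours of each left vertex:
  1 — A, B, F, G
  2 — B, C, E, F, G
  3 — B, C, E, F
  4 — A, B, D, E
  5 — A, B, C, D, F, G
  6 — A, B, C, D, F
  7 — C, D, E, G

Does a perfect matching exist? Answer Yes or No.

Yes

A valid assignment of size 7: 1–F, 2–G, 3–C, 4–D, 5–A, 6–B, 7–E.
Every left vertex is matched, so this is a perfect matching.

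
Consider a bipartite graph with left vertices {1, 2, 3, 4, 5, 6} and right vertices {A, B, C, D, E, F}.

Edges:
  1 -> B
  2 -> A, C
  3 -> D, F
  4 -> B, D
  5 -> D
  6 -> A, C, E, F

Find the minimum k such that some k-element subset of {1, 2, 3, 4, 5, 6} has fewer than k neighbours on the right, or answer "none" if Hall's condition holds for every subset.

Take S = {1, 4, 5}. Its neighbourhood is {B, D}, so |N(S)| = 2 < |S| = 3.
Every subset of size less than 3 has at least as many neighbours as members, so 3 is the minimum.

3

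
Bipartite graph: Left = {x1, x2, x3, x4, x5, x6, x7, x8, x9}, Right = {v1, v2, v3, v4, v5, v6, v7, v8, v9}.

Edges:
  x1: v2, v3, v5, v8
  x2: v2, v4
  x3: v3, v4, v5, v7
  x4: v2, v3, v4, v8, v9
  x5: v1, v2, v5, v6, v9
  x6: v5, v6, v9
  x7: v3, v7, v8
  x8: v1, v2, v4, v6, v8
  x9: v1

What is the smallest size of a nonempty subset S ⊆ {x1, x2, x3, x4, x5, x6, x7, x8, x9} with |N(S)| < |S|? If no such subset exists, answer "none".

none

A matching saturating every left vertex exists, for instance x1→v5, x2→v4, x3→v7, x4→v8, x5→v6, x6→v9, x7→v3, x8→v2, x9→v1.
By Hall's marriage theorem, this means |N(S)| ≥ |S| for every subset S, so no violating subset exists.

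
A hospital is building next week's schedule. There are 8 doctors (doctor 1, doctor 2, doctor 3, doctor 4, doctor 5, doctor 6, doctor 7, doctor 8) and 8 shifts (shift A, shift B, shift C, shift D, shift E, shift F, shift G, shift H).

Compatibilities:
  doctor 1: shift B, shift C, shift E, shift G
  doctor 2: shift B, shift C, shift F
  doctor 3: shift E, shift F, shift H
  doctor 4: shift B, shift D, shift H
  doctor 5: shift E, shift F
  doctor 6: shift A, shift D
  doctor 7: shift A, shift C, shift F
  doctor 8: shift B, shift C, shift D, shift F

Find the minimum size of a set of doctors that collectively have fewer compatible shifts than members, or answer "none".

none

A matching saturating every doctor exists, for instance doctor 1→shift G, doctor 2→shift C, doctor 3→shift H, doctor 4→shift B, doctor 5→shift E, doctor 6→shift D, doctor 7→shift A, doctor 8→shift F.
By Hall's marriage theorem, this means |N(S)| ≥ |S| for every subset S, so no violating subset exists.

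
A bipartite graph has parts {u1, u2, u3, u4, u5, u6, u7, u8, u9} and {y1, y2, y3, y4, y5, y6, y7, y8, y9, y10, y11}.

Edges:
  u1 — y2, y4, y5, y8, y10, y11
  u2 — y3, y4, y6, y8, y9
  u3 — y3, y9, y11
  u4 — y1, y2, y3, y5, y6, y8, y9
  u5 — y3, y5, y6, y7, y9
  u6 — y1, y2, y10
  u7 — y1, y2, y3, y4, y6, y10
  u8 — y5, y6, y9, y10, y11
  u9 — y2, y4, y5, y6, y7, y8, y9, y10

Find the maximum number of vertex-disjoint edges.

9

A valid assignment of size 9: u1→y10, u2→y3, u3→y11, u4→y1, u5→y6, u6→y2, u7→y4, u8→y9, u9→y7.
This saturates every left vertex, so 9 is the maximum.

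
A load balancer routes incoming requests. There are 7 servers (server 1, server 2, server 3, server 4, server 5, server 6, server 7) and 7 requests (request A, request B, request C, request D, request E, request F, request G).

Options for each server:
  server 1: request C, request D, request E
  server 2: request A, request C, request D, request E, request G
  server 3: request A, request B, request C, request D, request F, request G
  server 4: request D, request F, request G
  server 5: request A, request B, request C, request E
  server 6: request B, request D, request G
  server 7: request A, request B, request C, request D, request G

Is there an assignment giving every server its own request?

Yes

A valid assignment of size 7: server 1-request C, server 2-request E, server 3-request F, server 4-request D, server 5-request A, server 6-request B, server 7-request G.
Every server is matched, so this is a perfect matching.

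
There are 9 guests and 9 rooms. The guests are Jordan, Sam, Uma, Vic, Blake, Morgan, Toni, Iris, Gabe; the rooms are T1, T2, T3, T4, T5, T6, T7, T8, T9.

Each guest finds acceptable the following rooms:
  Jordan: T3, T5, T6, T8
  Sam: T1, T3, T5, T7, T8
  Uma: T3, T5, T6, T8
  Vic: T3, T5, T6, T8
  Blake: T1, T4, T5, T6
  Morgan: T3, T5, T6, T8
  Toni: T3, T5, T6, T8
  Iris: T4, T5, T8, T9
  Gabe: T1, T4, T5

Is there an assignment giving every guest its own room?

The set {Jordan, Uma, Vic, Morgan, Toni} has only 4 neighbours ({T3, T5, T6, T8}), so by Hall's theorem at most 8 of the 9 guests can be matched.
Hence no matching covers every guest.

No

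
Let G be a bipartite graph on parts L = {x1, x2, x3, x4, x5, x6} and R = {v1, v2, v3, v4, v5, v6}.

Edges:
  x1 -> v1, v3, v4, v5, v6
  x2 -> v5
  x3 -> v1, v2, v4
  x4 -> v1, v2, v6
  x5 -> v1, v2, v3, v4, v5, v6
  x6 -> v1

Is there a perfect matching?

One maximum matching: x1–v3, x2–v5, x3–v2, x4–v6, x5–v4, x6–v1.
All 6 left vertices are covered.

Yes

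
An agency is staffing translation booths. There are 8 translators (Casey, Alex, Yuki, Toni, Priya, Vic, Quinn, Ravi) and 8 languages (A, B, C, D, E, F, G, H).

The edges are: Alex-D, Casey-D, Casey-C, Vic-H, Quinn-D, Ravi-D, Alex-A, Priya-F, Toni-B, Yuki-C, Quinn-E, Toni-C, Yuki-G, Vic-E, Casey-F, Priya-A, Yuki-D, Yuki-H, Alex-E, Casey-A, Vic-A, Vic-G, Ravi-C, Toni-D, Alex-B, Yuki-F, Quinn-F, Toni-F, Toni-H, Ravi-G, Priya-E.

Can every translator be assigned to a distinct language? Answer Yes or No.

For example, pair Casey-C, Alex-B, Yuki-F, Toni-H, Priya-A, Vic-E, Quinn-D, Ravi-G.
Every translator is matched, so this is a perfect matching.

Yes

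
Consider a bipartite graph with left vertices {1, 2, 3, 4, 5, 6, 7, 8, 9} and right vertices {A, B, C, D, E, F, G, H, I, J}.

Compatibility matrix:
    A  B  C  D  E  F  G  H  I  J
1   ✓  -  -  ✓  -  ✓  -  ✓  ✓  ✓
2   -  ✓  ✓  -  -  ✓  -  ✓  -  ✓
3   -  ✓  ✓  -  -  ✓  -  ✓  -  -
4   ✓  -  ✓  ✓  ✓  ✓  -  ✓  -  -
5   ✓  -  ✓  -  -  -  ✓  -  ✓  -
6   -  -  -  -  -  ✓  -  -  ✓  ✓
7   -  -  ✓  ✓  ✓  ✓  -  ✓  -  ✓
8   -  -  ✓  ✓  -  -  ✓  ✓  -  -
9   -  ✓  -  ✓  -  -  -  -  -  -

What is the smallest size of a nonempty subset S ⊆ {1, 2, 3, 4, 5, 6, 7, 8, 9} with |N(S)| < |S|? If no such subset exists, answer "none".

A matching saturating every left vertex exists, for instance 1→H, 2→C, 3→F, 4→A, 5→I, 6→J, 7→E, 8→G, 9→B.
By Hall's marriage theorem, this means |N(S)| ≥ |S| for every subset S, so no violating subset exists.

none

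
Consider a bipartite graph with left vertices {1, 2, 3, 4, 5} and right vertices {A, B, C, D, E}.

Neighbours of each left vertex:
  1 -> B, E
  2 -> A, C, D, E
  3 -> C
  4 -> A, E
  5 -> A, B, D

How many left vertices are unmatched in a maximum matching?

A valid assignment of size 5: 1–E, 2–D, 3–C, 4–A, 5–B.
This saturates every left vertex, so 5 is the maximum.
That matches 5 of the 5, leaving 0 unmatched; no matching can do better.

0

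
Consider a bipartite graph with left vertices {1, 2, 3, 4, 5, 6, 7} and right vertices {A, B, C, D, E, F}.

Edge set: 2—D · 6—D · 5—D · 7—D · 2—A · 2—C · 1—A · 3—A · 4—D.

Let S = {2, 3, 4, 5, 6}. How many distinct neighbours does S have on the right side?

3

The union of neighbours of {2, 3, 4, 5, 6} is {A, C, D}, which has 3 elements.
Since |N(S)| = 3 < |S| = 5, Hall's condition fails for this subset.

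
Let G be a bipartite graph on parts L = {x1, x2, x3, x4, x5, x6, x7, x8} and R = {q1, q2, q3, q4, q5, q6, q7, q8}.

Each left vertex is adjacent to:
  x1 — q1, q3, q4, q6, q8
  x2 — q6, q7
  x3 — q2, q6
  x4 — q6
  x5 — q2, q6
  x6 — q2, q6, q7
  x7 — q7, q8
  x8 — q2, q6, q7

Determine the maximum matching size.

5

A valid assignment of size 5: x1→q4, x2→q7, x3→q2, x4→q6, x7→q8.
The set {x2, x3, x4, x5, x6, x8} has only 3 neighbours ({q2, q6, q7}), so by Hall's theorem at most 5 of the 8 left vertices can be matched.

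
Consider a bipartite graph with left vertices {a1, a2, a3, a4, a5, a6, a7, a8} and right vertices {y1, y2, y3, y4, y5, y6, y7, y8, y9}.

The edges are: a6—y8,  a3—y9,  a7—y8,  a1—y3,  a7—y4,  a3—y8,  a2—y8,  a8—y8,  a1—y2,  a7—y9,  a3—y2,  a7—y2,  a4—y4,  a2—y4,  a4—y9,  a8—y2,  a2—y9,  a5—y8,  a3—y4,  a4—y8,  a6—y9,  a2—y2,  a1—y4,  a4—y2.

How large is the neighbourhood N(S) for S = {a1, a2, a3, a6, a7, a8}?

The union of neighbours of {a1, a2, a3, a6, a7, a8} is {y2, y3, y4, y8, y9}, which has 5 elements.
Since |N(S)| = 5 < |S| = 6, Hall's condition fails for this subset.

5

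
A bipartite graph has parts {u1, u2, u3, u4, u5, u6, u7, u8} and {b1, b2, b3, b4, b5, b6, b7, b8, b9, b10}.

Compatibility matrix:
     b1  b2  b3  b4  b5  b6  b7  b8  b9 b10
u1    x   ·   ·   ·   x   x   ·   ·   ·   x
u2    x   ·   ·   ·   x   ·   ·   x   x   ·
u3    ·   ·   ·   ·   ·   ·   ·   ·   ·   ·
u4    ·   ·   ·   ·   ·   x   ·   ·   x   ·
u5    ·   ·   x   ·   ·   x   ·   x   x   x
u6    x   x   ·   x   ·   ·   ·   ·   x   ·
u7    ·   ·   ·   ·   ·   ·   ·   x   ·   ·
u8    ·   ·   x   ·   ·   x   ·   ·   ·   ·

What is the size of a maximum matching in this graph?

7

One maximum matching: u1–b5, u2–b1, u4–b9, u5–b6, u6–b4, u7–b8, u8–b3.
The set {u3} has only 0 neighbours (∅), so by Hall's theorem at most 7 of the 8 left vertices can be matched.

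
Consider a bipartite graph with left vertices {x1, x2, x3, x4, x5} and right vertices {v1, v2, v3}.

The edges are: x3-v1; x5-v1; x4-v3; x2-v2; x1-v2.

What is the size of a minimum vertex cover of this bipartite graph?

The 3 edges x1–v2, x3–v1, x4–v3 form a matching, so any vertex cover needs at least 3 vertices (one per matched edge).
Conversely {x4, v1, v2} meets every edge and has exactly 3 vertices, so 3 is optimal.

3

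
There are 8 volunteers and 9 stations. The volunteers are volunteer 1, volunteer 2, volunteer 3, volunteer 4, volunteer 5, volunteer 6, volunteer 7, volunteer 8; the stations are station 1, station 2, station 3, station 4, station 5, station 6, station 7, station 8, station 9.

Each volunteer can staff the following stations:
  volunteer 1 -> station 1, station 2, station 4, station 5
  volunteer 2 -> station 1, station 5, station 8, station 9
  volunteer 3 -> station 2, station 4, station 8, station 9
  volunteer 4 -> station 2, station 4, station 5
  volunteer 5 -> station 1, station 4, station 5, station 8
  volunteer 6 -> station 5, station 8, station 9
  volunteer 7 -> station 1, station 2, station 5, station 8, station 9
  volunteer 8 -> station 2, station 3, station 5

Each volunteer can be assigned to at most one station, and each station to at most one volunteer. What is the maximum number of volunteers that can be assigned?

A valid assignment of size 7: volunteer 1–station 4, volunteer 2–station 1, volunteer 3–station 9, volunteer 4–station 2, volunteer 5–station 5, volunteer 6–station 8, volunteer 8–station 3.
The set {volunteer 1, volunteer 2, volunteer 3, volunteer 4, volunteer 5, volunteer 6, volunteer 7} has only 6 neighbours ({station 1, station 2, station 4, station 5, station 8, station 9}), so by Hall's theorem at most 7 of the 8 volunteers can be matched.

7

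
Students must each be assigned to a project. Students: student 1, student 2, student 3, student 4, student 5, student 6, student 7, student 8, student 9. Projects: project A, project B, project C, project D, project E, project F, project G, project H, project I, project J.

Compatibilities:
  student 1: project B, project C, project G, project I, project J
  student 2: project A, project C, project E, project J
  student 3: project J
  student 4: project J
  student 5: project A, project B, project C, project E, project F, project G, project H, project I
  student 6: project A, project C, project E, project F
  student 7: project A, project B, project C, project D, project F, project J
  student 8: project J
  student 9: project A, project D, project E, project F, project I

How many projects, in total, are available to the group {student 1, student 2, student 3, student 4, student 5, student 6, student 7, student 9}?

10

The union of neighbours of {student 1, student 2, student 3, student 4, student 5, student 6, student 7, student 9} is {project A, project B, project C, project D, project E, project F, project G, project H, project I, project J}, which has 10 elements.
Since |N(S)| = 10 ≥ |S| = 8, Hall's condition holds for this subset.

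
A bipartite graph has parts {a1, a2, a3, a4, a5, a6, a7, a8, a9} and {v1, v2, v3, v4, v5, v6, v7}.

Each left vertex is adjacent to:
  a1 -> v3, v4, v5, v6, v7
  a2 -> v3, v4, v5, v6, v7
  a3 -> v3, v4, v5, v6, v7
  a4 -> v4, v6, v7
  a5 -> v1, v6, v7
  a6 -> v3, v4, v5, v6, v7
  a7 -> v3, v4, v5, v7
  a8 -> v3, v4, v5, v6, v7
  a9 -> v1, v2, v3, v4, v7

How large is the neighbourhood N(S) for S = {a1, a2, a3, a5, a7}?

The union of neighbours of {a1, a2, a3, a5, a7} is {v1, v3, v4, v5, v6, v7}, which has 6 elements.
Since |N(S)| = 6 ≥ |S| = 5, Hall's condition holds for this subset.

6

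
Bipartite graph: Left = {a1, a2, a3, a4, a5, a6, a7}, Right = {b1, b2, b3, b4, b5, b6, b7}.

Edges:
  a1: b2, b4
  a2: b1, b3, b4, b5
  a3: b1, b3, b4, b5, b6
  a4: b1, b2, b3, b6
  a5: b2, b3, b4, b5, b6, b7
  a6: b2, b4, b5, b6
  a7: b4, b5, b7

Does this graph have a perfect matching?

Yes

One maximum matching: a1-b2, a2-b4, a3-b1, a4-b3, a5-b7, a6-b6, a7-b5.
Every left vertex is matched, so this is a perfect matching.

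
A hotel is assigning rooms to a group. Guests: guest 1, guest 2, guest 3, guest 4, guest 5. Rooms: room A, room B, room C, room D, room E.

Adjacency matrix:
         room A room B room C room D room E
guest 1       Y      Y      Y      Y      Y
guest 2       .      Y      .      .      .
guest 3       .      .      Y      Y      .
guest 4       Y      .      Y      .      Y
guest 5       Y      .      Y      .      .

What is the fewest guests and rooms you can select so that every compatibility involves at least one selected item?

5

The 5 edges guest 1–room A, guest 2–room B, guest 3–room D, guest 4–room E, guest 5–room C form a matching, so any vertex cover needs at least 5 vertices (one per matched edge).
Conversely {guest 1, guest 2, guest 3, guest 4, guest 5} meets every edge and has exactly 5 vertices, so 5 is optimal.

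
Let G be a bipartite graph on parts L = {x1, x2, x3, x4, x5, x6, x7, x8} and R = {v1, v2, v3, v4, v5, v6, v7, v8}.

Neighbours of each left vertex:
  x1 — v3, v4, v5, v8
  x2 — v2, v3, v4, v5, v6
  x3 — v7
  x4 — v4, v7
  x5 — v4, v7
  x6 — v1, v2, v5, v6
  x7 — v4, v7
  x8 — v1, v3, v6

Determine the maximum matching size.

One maximum matching: x1–v8, x2–v3, x3–v7, x4–v4, x6–v2, x8–v6.
The set {x3, x4, x5, x7} has only 2 neighbours ({v4, v7}), so by Hall's theorem at most 6 of the 8 left vertices can be matched.

6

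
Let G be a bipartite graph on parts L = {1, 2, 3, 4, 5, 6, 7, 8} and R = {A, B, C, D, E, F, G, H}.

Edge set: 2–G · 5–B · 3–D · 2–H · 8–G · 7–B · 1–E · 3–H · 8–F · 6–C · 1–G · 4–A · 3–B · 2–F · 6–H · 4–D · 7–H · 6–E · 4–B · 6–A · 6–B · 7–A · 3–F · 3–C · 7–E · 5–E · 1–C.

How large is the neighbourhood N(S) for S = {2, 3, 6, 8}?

8

The union of neighbours of {2, 3, 6, 8} is {A, B, C, D, E, F, G, H}, which has 8 elements.
Since |N(S)| = 8 ≥ |S| = 4, Hall's condition holds for this subset.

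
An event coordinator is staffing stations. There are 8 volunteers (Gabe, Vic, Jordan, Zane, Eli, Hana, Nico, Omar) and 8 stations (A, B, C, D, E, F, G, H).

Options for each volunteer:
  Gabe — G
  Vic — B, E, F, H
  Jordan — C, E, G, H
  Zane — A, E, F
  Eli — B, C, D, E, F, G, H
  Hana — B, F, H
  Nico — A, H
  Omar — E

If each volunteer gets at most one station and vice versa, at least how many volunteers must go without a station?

0

One maximum matching: Gabe–G, Vic–H, Jordan–C, Zane–F, Eli–D, Hana–B, Nico–A, Omar–E.
This saturates every volunteer, so 8 is the maximum.
That matches 8 of the 8, leaving 0 unmatched; no matching can do better.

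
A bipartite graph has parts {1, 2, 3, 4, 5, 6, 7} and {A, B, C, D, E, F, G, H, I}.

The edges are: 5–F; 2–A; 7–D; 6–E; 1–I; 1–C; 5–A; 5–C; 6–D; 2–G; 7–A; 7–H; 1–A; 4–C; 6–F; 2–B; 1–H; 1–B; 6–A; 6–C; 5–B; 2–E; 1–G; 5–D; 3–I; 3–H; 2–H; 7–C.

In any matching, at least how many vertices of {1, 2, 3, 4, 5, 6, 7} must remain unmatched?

0

One maximum matching: 1→G, 2→E, 3→H, 4→C, 5→B, 6→A, 7→D.
All 7 left vertices are matched, so no larger matching exists.
That matches 7 of the 7, leaving 0 unmatched; no matching can do better.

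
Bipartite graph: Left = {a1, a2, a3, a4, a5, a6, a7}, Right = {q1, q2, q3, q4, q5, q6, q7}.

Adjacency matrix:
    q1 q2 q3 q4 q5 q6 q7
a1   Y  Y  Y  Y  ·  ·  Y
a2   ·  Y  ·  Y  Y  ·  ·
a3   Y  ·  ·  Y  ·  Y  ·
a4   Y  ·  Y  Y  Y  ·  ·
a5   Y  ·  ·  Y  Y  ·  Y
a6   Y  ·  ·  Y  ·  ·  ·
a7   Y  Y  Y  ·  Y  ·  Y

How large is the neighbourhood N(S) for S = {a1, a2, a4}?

6

The union of neighbours of {a1, a2, a4} is {q1, q2, q3, q4, q5, q7}, which has 6 elements.
Since |N(S)| = 6 ≥ |S| = 3, Hall's condition holds for this subset.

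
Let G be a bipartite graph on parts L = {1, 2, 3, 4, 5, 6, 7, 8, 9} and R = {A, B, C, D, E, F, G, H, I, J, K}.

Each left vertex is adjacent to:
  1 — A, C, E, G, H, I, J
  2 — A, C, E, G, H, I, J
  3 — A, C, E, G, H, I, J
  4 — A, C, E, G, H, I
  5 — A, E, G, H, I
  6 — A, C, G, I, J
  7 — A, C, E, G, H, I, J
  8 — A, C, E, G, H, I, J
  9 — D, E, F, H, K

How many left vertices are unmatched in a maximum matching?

A valid assignment of size 8: 1→C, 2→I, 3→A, 4→H, 5→E, 6→G, 7→J, 9→K.
The set {1, 2, 3, 4, 5, 6, 7, 8} has only 7 neighbours ({A, C, E, G, H, I, J}), so by Hall's theorem at most 8 of the 9 left vertices can be matched.
That matches 8 of the 9, leaving 1 unmatched; no matching can do better.

1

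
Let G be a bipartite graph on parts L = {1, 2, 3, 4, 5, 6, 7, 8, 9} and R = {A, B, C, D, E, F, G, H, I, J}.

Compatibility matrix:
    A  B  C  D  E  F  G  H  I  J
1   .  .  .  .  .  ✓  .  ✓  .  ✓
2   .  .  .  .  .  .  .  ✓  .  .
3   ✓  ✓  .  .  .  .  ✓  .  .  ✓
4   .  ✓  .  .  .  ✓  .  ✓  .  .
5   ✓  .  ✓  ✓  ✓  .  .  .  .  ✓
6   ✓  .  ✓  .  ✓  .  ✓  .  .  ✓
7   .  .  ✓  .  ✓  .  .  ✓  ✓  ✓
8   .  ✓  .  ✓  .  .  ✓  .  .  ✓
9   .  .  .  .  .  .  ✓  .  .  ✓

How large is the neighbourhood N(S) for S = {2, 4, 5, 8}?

The union of neighbours of {2, 4, 5, 8} is {A, B, C, D, E, F, G, H, J}, which has 9 elements.
Since |N(S)| = 9 ≥ |S| = 4, Hall's condition holds for this subset.

9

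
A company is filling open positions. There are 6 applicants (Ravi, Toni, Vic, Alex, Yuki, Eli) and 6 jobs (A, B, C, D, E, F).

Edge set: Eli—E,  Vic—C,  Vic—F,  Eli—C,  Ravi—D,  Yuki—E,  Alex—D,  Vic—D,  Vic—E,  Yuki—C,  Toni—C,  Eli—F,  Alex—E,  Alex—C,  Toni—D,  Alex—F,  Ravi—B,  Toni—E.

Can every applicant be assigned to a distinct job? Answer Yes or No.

The set {Toni, Vic, Alex, Yuki, Eli} has only 4 neighbours ({C, D, E, F}), so by Hall's theorem at most 5 of the 6 applicants can be matched.
Hence no matching covers every applicant.

No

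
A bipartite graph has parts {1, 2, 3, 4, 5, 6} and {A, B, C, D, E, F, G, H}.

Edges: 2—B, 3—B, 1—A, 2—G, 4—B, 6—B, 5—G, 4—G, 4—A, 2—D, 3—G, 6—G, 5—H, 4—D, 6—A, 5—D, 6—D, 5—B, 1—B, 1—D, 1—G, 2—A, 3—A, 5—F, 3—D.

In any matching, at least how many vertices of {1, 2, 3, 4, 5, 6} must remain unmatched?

1

One maximum matching: 1→A, 2→D, 3→G, 4→B, 5→H.
The set {1, 2, 3, 4, 6} has only 4 neighbours ({A, B, D, G}), so by Hall's theorem at most 5 of the 6 left vertices can be matched.
That matches 5 of the 6, leaving 1 unmatched; no matching can do better.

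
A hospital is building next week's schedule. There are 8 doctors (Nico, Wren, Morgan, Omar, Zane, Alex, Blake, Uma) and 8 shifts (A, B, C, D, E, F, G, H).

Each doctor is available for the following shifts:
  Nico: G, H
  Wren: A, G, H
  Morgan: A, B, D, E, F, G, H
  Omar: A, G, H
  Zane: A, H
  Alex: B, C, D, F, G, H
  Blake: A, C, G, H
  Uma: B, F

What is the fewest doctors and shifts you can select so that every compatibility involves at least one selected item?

The 7 edges Nico–H, Wren–A, Morgan–E, Omar–G, Alex–F, Blake–C, Uma–B form a matching, so any vertex cover needs at least 7 vertices (one per matched edge).
Conversely {Morgan, Alex, Blake, Uma, A, G, H} meets every edge and has exactly 7 vertices, so 7 is optimal.

7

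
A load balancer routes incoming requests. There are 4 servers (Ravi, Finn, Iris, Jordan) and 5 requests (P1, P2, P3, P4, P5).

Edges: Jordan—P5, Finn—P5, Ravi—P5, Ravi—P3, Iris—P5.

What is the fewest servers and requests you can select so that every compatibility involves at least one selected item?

2

The 2 edges Ravi–P3, Finn–P5 form a matching, so any vertex cover needs at least 2 vertices (one per matched edge).
Conversely {Ravi, P5} meets every edge and has exactly 2 vertices, so 2 is optimal.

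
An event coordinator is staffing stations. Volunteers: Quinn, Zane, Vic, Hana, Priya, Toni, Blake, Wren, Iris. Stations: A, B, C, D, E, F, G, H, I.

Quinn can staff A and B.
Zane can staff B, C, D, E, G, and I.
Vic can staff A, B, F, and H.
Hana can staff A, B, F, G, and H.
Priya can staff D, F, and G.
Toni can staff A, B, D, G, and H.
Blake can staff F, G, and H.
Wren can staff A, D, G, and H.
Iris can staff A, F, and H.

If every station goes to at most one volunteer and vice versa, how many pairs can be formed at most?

A valid assignment of size 7: Quinn-A, Zane-E, Vic-B, Hana-G, Priya-D, Toni-H, Blake-F.
The set {Quinn, Vic, Hana, Priya, Toni, Blake, Wren, Iris} has only 6 neighbours ({A, B, D, F, G, H}), so by Hall's theorem at most 7 of the 9 volunteers can be matched.

7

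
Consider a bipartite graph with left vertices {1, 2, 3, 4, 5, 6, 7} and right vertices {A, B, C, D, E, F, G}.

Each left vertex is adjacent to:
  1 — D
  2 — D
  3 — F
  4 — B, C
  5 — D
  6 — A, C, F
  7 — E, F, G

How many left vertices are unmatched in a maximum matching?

For example, pair 1–D, 3–F, 4–B, 6–C, 7–E.
The set {1, 2, 5} has only 1 neighbour ({D}), so by Hall's theorem at most 5 of the 7 left vertices can be matched.
That matches 5 of the 7, leaving 2 unmatched; no matching can do better.

2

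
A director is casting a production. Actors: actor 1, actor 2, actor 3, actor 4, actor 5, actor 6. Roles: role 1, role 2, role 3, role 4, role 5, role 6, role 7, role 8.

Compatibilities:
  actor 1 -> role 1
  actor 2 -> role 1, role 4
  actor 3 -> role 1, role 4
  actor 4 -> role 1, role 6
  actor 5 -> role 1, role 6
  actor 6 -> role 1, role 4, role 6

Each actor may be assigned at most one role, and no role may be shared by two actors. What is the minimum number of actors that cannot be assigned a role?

3

One maximum matching: actor 1→role 1, actor 2→role 4, actor 4→role 6.
The set {actor 1, actor 2, actor 3, actor 4, actor 5, actor 6} has only 3 neighbours ({role 1, role 4, role 6}), so by Hall's theorem at most 3 of the 6 actors can be matched.
That matches 3 of the 6, leaving 3 unmatched; no matching can do better.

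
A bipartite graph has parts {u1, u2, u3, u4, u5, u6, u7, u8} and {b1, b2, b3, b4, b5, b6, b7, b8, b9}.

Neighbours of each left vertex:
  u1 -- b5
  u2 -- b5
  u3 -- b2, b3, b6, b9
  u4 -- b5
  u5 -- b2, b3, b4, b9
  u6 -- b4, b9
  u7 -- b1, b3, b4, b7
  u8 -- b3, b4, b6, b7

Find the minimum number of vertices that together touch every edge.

The 6 edges u1–b5, u3–b6, u5–b4, u6–b9, u7–b7, u8–b3 form a matching, so any vertex cover needs at least 6 vertices (one per matched edge).
Conversely {u3, u5, u6, u7, u8, b5} meets every edge and has exactly 6 vertices, so 6 is optimal.

6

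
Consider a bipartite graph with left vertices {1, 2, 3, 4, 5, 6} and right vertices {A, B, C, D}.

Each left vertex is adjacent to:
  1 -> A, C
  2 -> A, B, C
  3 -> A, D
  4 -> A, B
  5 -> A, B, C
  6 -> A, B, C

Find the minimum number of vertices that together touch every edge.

{3, A, B, C} is a vertex cover of size 4: every edge has an endpoint in this set.
No smaller cover exists because 1–A, 2–C, 3–D, 4–B is a matching of size 4, and a cover must include an endpoint of each of these disjoint edges (König's theorem).

4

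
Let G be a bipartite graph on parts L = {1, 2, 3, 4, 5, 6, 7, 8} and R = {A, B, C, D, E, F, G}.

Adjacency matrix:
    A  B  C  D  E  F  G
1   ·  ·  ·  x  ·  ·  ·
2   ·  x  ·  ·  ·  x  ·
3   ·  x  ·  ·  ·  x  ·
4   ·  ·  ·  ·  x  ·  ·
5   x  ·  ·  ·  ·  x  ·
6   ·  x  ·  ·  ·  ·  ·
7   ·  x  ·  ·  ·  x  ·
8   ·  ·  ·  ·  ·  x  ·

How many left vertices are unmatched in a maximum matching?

3

One maximum matching: 1→D, 2→F, 3→B, 4→E, 5→A.
The set {2, 3, 6, 7, 8} has only 2 neighbours ({B, F}), so by Hall's theorem at most 5 of the 8 left vertices can be matched.
That matches 5 of the 8, leaving 3 unmatched; no matching can do better.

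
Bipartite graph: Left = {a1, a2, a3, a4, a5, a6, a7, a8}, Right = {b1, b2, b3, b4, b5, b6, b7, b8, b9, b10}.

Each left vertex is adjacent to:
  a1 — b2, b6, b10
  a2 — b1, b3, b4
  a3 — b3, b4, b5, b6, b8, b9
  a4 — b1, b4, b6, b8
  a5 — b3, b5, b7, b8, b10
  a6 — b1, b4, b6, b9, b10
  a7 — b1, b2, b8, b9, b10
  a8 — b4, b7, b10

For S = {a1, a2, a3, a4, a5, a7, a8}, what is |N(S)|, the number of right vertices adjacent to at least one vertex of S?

10

The union of neighbours of {a1, a2, a3, a4, a5, a7, a8} is {b1, b2, b3, b4, b5, b6, b7, b8, b9, b10}, which has 10 elements.
Since |N(S)| = 10 ≥ |S| = 7, Hall's condition holds for this subset.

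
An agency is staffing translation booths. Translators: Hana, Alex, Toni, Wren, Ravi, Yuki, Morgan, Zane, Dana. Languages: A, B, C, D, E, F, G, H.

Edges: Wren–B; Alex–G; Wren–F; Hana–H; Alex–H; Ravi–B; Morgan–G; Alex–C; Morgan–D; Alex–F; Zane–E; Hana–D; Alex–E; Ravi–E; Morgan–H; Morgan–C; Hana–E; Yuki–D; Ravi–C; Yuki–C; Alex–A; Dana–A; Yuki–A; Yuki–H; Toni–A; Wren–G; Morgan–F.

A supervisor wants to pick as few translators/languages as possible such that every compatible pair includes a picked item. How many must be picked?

8

A maximum matching has 8 edges (e.g. Hana–D, Alex–G, Toni–A, Wren–F, Ravi–B, Yuki–C, Morgan–H, Zane–E).
By König's theorem the minimum vertex cover has the same size. One such cover is {Hana, Alex, Wren, Ravi, Yuki, Morgan, Zane, A}.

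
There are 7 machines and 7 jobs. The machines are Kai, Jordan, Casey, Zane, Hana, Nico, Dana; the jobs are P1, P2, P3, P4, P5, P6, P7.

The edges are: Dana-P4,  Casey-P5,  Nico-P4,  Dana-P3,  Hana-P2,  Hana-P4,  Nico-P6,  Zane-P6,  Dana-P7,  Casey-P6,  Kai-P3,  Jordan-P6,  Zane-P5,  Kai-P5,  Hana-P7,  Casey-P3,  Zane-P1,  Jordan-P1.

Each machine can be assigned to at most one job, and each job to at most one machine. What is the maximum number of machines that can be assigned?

7

A valid assignment of size 7: Kai-P3, Jordan-P6, Casey-P5, Zane-P1, Hana-P2, Nico-P4, Dana-P7.
All 7 machines are matched, so no larger matching exists.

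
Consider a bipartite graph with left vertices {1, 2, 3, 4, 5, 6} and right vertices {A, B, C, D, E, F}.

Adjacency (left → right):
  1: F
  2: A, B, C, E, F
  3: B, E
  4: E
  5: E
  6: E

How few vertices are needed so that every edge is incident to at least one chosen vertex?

4

{1, 2, 3, E} is a vertex cover of size 4: every edge has an endpoint in this set.
No smaller cover exists because 1–F, 2–A, 3–B, 4–E is a matching of size 4, and a cover must include an endpoint of each of these disjoint edges (König's theorem).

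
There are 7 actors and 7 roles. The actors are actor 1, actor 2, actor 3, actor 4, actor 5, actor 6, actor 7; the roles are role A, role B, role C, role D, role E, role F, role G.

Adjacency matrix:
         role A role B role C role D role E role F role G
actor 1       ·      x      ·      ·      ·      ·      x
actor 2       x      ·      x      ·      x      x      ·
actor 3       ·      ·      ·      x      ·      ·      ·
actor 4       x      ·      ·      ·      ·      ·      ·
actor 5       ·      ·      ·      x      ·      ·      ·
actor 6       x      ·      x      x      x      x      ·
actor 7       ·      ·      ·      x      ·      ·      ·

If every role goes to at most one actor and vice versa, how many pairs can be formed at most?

One maximum matching: actor 1→role G, actor 2→role F, actor 3→role D, actor 4→role A, actor 6→role C.
The set {actor 3, actor 5, actor 7} has only 1 neighbour ({role D}), so by Hall's theorem at most 5 of the 7 actors can be matched.

5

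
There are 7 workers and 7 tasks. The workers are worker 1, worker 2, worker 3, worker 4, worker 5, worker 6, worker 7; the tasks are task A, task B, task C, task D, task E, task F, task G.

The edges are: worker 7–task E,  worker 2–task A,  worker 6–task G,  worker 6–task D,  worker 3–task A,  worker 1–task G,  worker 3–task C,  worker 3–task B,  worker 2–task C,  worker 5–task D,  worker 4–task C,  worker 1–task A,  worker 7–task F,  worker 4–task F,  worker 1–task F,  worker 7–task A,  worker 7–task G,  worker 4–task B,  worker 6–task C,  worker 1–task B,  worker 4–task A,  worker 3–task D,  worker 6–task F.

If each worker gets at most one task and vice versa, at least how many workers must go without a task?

One maximum matching: worker 1→task G, worker 2→task C, worker 3→task B, worker 4→task A, worker 5→task D, worker 6→task F, worker 7→task E.
All 7 workers are matched, so no larger matching exists.
That matches 7 of the 7, leaving 0 unmatched; no matching can do better.

0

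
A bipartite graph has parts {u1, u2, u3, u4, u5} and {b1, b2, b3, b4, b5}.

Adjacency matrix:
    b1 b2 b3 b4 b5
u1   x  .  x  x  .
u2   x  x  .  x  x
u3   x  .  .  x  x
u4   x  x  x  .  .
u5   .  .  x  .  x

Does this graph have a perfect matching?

For example, pair u1–b4, u2–b5, u3–b1, u4–b2, u5–b3.
All 5 left vertices are covered.

Yes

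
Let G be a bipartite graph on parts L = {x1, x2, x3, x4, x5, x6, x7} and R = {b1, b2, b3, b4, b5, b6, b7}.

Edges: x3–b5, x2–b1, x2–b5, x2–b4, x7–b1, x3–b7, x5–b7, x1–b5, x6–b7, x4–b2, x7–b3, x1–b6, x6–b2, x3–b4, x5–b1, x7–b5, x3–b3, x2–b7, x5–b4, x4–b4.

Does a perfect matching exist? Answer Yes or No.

For example, pair x1–b6, x2–b5, x3–b7, x4–b4, x5–b1, x6–b2, x7–b3.
All 7 left vertices are covered.

Yes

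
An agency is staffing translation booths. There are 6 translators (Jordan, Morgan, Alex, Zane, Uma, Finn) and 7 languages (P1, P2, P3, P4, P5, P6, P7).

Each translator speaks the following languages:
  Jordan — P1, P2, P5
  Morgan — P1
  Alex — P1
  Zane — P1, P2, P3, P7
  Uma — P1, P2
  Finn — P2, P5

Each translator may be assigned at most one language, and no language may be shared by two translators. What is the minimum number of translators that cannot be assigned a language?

One maximum matching: Jordan→P5, Morgan→P1, Zane→P7, Uma→P2.
The set {Jordan, Morgan, Alex, Uma, Finn} has only 3 neighbours ({P1, P2, P5}), so by Hall's theorem at most 4 of the 6 translators can be matched.
That matches 4 of the 6, leaving 2 unmatched; no matching can do better.

2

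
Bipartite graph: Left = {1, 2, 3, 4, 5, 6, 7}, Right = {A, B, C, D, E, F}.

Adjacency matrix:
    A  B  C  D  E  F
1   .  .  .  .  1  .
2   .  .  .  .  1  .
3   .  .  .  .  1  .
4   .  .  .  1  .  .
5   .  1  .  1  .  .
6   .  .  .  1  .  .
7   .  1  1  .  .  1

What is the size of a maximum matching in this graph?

4

One maximum matching: 1-E, 4-D, 5-B, 7-F.
The set {1, 2, 3, 4, 6} has only 2 neighbours ({D, E}), so by Hall's theorem at most 4 of the 7 left vertices can be matched.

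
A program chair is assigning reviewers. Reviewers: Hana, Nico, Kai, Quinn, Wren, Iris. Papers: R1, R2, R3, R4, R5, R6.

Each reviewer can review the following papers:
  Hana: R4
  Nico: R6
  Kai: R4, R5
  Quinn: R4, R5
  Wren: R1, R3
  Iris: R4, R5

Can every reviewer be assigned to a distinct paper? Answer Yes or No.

No

The set {Hana, Kai, Quinn, Iris} has only 2 neighbours ({R4, R5}), so by Hall's theorem at most 4 of the 6 reviewers can be matched.
Hence no matching covers every reviewer.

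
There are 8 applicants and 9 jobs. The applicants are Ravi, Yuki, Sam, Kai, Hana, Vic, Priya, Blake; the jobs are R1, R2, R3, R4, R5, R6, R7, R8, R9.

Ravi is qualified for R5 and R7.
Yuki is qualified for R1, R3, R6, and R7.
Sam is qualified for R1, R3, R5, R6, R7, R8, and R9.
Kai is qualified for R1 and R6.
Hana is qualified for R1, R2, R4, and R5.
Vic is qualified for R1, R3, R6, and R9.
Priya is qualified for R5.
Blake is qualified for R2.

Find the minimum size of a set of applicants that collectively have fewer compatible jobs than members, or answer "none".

none

A matching saturating every applicant exists, for instance Ravi→R7, Yuki→R6, Sam→R9, Kai→R1, Hana→R4, Vic→R3, Priya→R5, Blake→R2.
By Hall's marriage theorem, this means |N(S)| ≥ |S| for every subset S, so no violating subset exists.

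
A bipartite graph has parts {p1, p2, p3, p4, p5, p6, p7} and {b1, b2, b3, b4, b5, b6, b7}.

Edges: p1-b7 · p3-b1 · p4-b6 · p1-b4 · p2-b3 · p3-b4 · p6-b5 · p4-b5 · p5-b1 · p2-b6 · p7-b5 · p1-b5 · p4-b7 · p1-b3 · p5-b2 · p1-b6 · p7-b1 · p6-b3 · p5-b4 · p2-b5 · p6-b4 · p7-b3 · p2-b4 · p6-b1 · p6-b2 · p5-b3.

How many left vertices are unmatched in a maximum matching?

0

One maximum matching: p1→b7, p2→b6, p3→b1, p4→b5, p5→b4, p6→b2, p7→b3.
All 7 left vertices are matched, so no larger matching exists.
That matches 7 of the 7, leaving 0 unmatched; no matching can do better.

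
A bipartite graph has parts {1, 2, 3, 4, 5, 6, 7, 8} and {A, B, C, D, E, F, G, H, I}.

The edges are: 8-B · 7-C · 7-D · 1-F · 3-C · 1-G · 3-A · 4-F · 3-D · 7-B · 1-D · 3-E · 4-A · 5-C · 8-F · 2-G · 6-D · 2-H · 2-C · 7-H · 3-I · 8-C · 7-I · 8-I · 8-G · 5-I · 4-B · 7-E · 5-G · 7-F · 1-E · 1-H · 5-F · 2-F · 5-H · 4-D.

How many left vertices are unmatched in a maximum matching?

For example, pair 1–E, 2–C, 3–A, 4–B, 5–F, 6–D, 7–H, 8–G.
All 8 left vertices are matched, so no larger matching exists.
That matches 8 of the 8, leaving 0 unmatched; no matching can do better.

0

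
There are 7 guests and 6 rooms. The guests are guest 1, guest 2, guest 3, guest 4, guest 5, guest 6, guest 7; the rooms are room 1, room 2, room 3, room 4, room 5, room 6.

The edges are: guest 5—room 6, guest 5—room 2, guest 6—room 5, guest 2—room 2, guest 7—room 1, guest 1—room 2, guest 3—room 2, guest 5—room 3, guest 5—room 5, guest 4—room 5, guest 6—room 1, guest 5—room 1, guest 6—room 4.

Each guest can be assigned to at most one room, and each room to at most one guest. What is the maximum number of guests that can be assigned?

A valid assignment of size 5: guest 1→room 2, guest 4→room 5, guest 5→room 3, guest 6→room 4, guest 7→room 1.
The set {guest 1, guest 2, guest 3} has only 1 neighbour ({room 2}), so by Hall's theorem at most 5 of the 7 guests can be matched.

5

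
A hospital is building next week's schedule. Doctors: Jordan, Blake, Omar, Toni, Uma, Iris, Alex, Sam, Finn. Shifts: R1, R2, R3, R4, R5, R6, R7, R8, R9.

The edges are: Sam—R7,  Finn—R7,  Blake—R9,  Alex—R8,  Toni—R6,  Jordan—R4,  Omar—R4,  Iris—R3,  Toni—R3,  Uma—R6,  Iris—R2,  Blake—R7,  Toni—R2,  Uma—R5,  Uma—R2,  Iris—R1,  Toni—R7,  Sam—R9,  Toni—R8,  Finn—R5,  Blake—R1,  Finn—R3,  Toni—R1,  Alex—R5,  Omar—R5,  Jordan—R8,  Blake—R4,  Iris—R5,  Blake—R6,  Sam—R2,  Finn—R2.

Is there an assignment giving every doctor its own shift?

Yes

A valid assignment of size 9: Jordan-R4, Blake-R6, Omar-R5, Toni-R1, Uma-R2, Iris-R3, Alex-R8, Sam-R9, Finn-R7.
All 9 doctors are covered.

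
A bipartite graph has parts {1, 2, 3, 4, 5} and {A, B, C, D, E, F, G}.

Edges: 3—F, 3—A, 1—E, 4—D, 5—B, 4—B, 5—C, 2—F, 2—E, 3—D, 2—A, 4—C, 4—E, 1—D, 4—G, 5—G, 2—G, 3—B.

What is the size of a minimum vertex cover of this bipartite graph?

A maximum matching has 5 edges (e.g. 1–D, 2–E, 3–F, 4–G, 5–B).
By König's theorem the minimum vertex cover has the same size. One such cover is {1, 2, 3, 4, 5}.

5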